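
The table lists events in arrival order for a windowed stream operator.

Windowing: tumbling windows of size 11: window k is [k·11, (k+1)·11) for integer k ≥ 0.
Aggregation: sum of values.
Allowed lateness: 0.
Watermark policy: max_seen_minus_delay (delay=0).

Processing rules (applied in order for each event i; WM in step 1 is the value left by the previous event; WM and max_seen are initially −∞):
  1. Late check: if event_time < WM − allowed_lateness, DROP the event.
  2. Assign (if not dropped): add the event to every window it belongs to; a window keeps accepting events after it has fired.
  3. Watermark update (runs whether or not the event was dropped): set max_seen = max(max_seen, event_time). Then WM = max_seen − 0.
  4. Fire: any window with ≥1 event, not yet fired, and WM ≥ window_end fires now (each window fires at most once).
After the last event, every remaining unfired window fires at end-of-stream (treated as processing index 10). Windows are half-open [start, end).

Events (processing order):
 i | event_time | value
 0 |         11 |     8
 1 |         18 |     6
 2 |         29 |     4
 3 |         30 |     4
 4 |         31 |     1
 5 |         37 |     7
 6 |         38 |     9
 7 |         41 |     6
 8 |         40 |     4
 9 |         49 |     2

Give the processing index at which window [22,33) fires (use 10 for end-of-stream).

5

i=0 t=11 v=8: → [11,22); WM=11
i=1 t=18 v=6: → [11,22); WM=18
i=2 t=29 v=4: → [22,33); WM=29; [11,22) fires=14
i=3 t=30 v=4: → [22,33); WM=30
i=4 t=31 v=1: → [22,33); WM=31
i=5 t=37 v=7: → [33,44); WM=37; [22,33) fires=9
i=6 t=38 v=9: → [33,44); WM=38
i=7 t=41 v=6: → [33,44); WM=41
i=8 t=40 v=4: DROP (t<41-0); WM=41
i=9 t=49 v=2: → [44,55); WM=49; [33,44) fires=22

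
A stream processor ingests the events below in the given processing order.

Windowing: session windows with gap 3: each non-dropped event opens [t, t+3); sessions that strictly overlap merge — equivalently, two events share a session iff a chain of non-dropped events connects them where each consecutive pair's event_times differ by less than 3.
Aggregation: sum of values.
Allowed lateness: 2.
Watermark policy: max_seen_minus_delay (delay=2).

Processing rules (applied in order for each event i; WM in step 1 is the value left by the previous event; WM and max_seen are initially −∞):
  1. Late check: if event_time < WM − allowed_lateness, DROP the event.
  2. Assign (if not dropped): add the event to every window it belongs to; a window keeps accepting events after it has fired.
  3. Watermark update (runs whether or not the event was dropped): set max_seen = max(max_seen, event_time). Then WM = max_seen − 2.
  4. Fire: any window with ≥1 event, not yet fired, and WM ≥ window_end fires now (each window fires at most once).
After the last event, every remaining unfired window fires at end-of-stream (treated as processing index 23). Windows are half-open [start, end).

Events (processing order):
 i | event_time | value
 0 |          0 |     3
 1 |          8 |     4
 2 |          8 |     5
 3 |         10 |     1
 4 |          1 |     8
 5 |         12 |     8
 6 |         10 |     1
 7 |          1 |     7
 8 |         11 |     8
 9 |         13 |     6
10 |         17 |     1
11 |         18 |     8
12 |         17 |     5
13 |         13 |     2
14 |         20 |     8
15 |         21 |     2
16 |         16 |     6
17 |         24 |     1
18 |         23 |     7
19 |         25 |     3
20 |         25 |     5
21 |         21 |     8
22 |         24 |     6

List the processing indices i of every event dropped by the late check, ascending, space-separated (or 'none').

i=0 t=0 v=3: → [0,3); WM=-2
i=1 t=8 v=4: → [8,11); WM=6
i=2 t=8 v=5: → [8,11); WM=6
i=3 t=10 v=1: → [8,13); WM=8
i=4 t=1 v=8: DROP (t<8-2); WM=8
i=5 t=12 v=8: → [8,15); WM=10
i=6 t=10 v=1: → [8,15); WM=10
i=7 t=1 v=7: DROP (t<10-2); WM=10
i=8 t=11 v=8: → [8,15); WM=10
i=9 t=13 v=6: → [8,16); WM=11
i=10 t=17 v=1: → [17,20); WM=15
i=11 t=18 v=8: → [17,21); WM=16
i=12 t=17 v=5: → [17,21); WM=16
i=13 t=13 v=2: DROP (t<16-2); WM=16
i=14 t=20 v=8: → [17,23); WM=18
i=15 t=21 v=2: → [17,24); WM=19
i=16 t=16 v=6: DROP (t<19-2); WM=19
i=17 t=24 v=1: → [24,27); WM=22
i=18 t=23 v=7: → [17,27); WM=22
i=19 t=25 v=3: → [17,28); WM=23
i=20 t=25 v=5: → [17,28); WM=23
i=21 t=21 v=8: → [17,28); WM=23
i=22 t=24 v=6: → [17,28); WM=23

4 7 13 16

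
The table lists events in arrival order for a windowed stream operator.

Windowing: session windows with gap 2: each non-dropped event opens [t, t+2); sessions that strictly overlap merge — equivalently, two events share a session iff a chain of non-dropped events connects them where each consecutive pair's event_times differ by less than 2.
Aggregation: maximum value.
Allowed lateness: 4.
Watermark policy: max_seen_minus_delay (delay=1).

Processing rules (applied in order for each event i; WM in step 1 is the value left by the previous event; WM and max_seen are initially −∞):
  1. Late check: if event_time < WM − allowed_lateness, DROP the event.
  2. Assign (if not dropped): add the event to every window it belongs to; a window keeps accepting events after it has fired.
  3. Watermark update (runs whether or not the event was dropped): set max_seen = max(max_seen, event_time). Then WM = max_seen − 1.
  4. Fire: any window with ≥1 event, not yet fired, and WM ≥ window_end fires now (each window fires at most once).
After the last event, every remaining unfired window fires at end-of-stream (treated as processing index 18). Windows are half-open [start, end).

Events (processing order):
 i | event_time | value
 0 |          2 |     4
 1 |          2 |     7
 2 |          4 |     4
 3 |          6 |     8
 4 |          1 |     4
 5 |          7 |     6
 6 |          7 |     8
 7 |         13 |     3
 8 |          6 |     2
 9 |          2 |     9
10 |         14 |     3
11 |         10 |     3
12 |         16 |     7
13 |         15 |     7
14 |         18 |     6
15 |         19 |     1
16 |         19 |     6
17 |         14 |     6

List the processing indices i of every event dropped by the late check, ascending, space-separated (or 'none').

i=0 t=2 v=4: → [2,4); WM=1
i=1 t=2 v=7: → [2,4); WM=1
i=2 t=4 v=4: → [4,6); WM=3
i=3 t=6 v=8: → [6,8); WM=5
i=4 t=1 v=4: → [1,4); WM=5
i=5 t=7 v=6: → [6,9); WM=6
i=6 t=7 v=8: → [6,9); WM=6
i=7 t=13 v=3: → [13,15); WM=12
i=8 t=6 v=2: DROP (t<12-4); WM=12
i=9 t=2 v=9: DROP (t<12-4); WM=12
i=10 t=14 v=3: → [13,16); WM=13
i=11 t=10 v=3: → [10,12); WM=13
i=12 t=16 v=7: → [16,18); WM=15
i=13 t=15 v=7: → [13,18); WM=15
i=14 t=18 v=6: → [18,20); WM=17
i=15 t=19 v=1: → [18,21); WM=18
i=16 t=19 v=6: → [18,21); WM=18
i=17 t=14 v=6: → [13,18); WM=18

8 9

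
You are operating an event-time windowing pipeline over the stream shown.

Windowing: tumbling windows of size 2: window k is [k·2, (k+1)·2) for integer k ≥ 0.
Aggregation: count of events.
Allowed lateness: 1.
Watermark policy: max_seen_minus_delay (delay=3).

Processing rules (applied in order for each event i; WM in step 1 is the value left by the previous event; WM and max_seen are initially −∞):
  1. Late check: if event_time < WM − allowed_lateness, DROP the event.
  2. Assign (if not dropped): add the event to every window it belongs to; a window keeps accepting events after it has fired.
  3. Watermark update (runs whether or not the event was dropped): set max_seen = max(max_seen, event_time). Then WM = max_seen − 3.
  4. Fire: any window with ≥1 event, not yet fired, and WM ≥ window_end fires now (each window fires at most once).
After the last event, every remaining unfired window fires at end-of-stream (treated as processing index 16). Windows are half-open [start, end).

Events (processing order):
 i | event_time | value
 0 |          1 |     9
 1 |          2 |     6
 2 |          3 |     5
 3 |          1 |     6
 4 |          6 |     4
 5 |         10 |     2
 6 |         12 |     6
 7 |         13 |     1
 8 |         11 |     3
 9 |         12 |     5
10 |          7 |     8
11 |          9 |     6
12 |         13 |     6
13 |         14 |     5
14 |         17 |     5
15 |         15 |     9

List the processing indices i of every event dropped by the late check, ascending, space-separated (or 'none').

10

i=0 t=1 v=9: → [0,2); WM=-2
i=1 t=2 v=6: → [2,4); WM=-1
i=2 t=3 v=5: → [2,4); WM=0
i=3 t=1 v=6: → [0,2); WM=0
i=4 t=6 v=4: → [6,8); WM=3; [0,2) fires=2
i=5 t=10 v=2: → [10,12); WM=7; [2,4) fires=2
i=6 t=12 v=6: → [12,14); WM=9; [6,8) fires=1
i=7 t=13 v=1: → [12,14); WM=10
i=8 t=11 v=3: → [10,12); WM=10
i=9 t=12 v=5: → [12,14); WM=10
i=10 t=7 v=8: DROP (t<10-1); WM=10
i=11 t=9 v=6: → [8,10); WM=10; [8,10) fires=1
i=12 t=13 v=6: → [12,14); WM=10
i=13 t=14 v=5: → [14,16); WM=11
i=14 t=17 v=5: → [16,18); WM=14; [10,12) fires=2 [12,14) fires=4
i=15 t=15 v=9: → [14,16); WM=14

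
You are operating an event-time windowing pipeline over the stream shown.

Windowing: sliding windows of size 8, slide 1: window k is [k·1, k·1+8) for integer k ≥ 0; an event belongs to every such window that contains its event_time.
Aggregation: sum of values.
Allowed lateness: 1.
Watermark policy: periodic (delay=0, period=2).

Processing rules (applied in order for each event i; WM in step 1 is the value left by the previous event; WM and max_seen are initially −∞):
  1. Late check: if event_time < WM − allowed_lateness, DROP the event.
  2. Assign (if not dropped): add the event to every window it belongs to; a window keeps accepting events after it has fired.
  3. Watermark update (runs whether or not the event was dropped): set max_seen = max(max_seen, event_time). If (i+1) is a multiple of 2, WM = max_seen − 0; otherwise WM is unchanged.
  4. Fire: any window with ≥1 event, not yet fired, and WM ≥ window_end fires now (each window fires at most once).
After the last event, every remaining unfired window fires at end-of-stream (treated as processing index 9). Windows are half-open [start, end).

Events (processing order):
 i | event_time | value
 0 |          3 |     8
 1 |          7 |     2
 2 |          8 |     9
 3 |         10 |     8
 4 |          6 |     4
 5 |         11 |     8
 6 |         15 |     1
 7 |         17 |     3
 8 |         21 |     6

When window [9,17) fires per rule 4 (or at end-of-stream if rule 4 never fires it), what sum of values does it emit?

17

i=0 t=3 v=8: → [3,11),[2,10),[1,9),[0,8); WM=−∞
i=1 t=7 v=2: → [7,15),[6,14),[5,13),[4,12),[3,11),[2,10),[1,9),[0,8); WM=7
i=2 t=8 v=9: → [8,16),[7,15),[6,14),[5,13),[4,12),[3,11),[2,10),[1,9); WM=7
i=3 t=10 v=8: → [10,18),[9,17),[8,16),[7,15),[6,14),[5,13),[4,12),[3,11); WM=10; [0,8) fires=10 [1,9) fires=19 [2,10) fires=19
i=4 t=6 v=4: DROP (t<10-1); WM=10
i=5 t=11 v=8: → [11,19),[10,18),[9,17),[8,16),[7,15),[6,14),[5,13),[4,12); WM=11; [3,11) fires=27
i=6 t=15 v=1: → [15,23),[14,22),[13,21),[12,20),[11,19),[10,18),[9,17),[8,16); WM=11
i=7 t=17 v=3: → [17,25),[16,24),[15,23),[14,22),[13,21),[12,20),[11,19),[10,18); WM=17; [4,12) fires=27 [5,13) fires=27 [6,14) fires=27 [7,15) fires=27 [8,16) fires=26 [9,17) fires=17
i=8 t=21 v=6: → [21,29),[20,28),[19,27),[18,26),[17,25),[16,24),[15,23),[14,22); WM=17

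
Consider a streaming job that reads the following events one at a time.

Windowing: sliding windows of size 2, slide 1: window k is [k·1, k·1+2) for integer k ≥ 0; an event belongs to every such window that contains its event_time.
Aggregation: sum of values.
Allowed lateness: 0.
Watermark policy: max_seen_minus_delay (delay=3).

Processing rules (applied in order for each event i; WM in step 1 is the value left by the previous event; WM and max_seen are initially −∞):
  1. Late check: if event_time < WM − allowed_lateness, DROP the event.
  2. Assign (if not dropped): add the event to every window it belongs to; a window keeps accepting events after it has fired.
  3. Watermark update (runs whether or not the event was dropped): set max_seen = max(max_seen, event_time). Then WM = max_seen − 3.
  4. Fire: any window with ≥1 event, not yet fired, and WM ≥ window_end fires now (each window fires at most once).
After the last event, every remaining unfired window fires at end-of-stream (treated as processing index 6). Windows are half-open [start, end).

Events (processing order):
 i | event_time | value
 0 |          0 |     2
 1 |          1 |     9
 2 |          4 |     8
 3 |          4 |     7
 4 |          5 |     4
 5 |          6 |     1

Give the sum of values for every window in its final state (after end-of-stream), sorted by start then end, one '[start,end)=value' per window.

i=0 t=0 v=2: → [0,2); WM=-3
i=1 t=1 v=9: → [1,3),[0,2); WM=-2
i=2 t=4 v=8: → [4,6),[3,5); WM=1
i=3 t=4 v=7: → [4,6),[3,5); WM=1
i=4 t=5 v=4: → [5,7),[4,6); WM=2; [0,2) fires=11
i=5 t=6 v=1: → [6,8),[5,7); WM=3; [1,3) fires=9

[0,2)=11 [1,3)=9 [3,5)=15 [4,6)=19 [5,7)=5 [6,8)=1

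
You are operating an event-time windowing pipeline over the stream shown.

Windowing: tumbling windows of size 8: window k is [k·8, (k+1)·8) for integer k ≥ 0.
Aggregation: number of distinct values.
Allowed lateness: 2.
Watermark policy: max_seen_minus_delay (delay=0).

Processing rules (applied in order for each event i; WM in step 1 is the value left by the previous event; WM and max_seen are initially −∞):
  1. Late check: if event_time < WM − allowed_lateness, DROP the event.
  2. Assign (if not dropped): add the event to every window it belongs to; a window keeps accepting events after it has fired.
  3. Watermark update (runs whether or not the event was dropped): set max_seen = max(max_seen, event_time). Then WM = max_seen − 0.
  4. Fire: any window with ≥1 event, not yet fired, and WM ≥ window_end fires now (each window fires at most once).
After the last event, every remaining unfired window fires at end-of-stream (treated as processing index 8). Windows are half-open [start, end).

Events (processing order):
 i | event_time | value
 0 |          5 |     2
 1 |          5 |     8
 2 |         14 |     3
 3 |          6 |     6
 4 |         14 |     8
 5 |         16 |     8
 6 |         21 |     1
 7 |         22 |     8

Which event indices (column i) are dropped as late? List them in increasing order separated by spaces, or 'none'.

i=0 t=5 v=2: → [0,8); WM=5
i=1 t=5 v=8: → [0,8); WM=5
i=2 t=14 v=3: → [8,16); WM=14; [0,8) fires=2
i=3 t=6 v=6: DROP (t<14-2); WM=14
i=4 t=14 v=8: → [8,16); WM=14
i=5 t=16 v=8: → [16,24); WM=16; [8,16) fires=2
i=6 t=21 v=1: → [16,24); WM=21
i=7 t=22 v=8: → [16,24); WM=22

3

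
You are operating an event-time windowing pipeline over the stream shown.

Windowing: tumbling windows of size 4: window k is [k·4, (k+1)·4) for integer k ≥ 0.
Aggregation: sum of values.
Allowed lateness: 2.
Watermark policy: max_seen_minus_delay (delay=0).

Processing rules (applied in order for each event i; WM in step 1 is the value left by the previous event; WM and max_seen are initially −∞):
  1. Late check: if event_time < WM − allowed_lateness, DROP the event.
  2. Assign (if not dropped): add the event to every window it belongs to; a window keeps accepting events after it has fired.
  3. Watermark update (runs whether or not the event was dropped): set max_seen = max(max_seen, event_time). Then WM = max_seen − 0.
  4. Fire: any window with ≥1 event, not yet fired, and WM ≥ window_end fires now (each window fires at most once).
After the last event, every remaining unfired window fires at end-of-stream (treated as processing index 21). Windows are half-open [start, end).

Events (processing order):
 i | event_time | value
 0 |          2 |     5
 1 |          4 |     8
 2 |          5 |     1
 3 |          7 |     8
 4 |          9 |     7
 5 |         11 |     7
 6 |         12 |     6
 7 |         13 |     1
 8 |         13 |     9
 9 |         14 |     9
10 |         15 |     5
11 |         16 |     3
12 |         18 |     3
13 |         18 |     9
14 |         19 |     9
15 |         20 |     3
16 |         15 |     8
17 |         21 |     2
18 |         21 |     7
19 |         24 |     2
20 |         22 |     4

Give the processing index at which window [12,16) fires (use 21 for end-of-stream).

i=0 t=2 v=5: → [0,4); WM=2
i=1 t=4 v=8: → [4,8); WM=4; [0,4) fires=5
i=2 t=5 v=1: → [4,8); WM=5
i=3 t=7 v=8: → [4,8); WM=7
i=4 t=9 v=7: → [8,12); WM=9; [4,8) fires=17
i=5 t=11 v=7: → [8,12); WM=11
i=6 t=12 v=6: → [12,16); WM=12; [8,12) fires=14
i=7 t=13 v=1: → [12,16); WM=13
i=8 t=13 v=9: → [12,16); WM=13
i=9 t=14 v=9: → [12,16); WM=14
i=10 t=15 v=5: → [12,16); WM=15
i=11 t=16 v=3: → [16,20); WM=16; [12,16) fires=30
i=12 t=18 v=3: → [16,20); WM=18
i=13 t=18 v=9: → [16,20); WM=18
i=14 t=19 v=9: → [16,20); WM=19
i=15 t=20 v=3: → [20,24); WM=20; [16,20) fires=24
i=16 t=15 v=8: DROP (t<20-2); WM=20
i=17 t=21 v=2: → [20,24); WM=21
i=18 t=21 v=7: → [20,24); WM=21
i=19 t=24 v=2: → [24,28); WM=24; [20,24) fires=12
i=20 t=22 v=4: → [20,24); WM=24

11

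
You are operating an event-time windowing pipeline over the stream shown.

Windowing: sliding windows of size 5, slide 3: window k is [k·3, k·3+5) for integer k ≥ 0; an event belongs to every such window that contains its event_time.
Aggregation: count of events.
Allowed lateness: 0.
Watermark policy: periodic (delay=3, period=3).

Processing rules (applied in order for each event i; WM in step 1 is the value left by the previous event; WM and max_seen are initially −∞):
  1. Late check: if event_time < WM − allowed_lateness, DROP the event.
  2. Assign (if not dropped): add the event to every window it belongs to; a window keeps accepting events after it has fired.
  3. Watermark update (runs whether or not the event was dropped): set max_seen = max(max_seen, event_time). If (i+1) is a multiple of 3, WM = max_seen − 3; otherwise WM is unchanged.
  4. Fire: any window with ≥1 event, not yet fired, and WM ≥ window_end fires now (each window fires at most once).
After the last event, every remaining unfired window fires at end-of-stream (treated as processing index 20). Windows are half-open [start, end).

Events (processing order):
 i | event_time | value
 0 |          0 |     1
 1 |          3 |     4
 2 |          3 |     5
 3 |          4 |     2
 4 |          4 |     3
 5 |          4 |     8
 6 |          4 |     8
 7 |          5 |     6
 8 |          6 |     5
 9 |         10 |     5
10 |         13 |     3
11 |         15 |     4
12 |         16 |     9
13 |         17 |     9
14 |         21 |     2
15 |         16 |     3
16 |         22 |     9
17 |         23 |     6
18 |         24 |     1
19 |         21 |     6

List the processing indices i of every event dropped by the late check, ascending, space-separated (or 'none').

i=0 t=0 v=1: → [0,5); WM=−∞
i=1 t=3 v=4: → [3,8),[0,5); WM=−∞
i=2 t=3 v=5: → [3,8),[0,5); WM=0
i=3 t=4 v=2: → [3,8),[0,5); WM=0
i=4 t=4 v=3: → [3,8),[0,5); WM=0
i=5 t=4 v=8: → [3,8),[0,5); WM=1
i=6 t=4 v=8: → [3,8),[0,5); WM=1
i=7 t=5 v=6: → [3,8); WM=1
i=8 t=6 v=5: → [6,11),[3,8); WM=3
i=9 t=10 v=5: → [9,14),[6,11); WM=3
i=10 t=13 v=3: → [12,17),[9,14); WM=3
i=11 t=15 v=4: → [15,20),[12,17); WM=12; [0,5) fires=7 [3,8) fires=8 [6,11) fires=2
i=12 t=16 v=9: → [15,20),[12,17); WM=12
i=13 t=17 v=9: → [15,20); WM=12
i=14 t=21 v=2: → [21,26),[18,23); WM=18; [9,14) fires=2 [12,17) fires=3
i=15 t=16 v=3: DROP (t<18-0); WM=18
i=16 t=22 v=9: → [21,26),[18,23); WM=18
i=17 t=23 v=6: → [21,26); WM=20; [15,20) fires=3
i=18 t=24 v=1: → [24,29),[21,26); WM=20
i=19 t=21 v=6: → [21,26),[18,23); WM=20

15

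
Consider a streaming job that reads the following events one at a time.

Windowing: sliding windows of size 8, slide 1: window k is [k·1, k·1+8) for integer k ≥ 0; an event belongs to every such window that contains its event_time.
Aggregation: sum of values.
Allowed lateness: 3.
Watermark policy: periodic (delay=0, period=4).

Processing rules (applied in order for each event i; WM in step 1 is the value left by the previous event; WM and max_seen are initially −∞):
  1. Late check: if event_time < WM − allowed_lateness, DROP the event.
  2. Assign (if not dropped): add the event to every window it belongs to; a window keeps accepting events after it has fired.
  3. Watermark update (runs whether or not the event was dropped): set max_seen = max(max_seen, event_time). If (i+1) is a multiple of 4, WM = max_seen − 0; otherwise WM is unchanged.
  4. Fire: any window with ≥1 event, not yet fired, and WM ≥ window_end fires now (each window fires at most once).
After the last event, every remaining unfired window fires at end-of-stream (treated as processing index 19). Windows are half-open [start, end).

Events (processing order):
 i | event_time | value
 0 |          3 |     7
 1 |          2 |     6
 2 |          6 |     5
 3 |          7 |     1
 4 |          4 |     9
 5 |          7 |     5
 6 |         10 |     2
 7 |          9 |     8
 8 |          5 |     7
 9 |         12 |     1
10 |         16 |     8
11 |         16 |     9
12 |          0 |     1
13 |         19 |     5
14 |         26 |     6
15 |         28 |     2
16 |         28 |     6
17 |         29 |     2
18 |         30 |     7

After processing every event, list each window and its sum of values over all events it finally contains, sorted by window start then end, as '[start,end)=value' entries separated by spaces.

[0,8)=33 [1,9)=33 [2,10)=41 [3,11)=37 [4,12)=30 [5,13)=22 [6,14)=22 [7,15)=17 [8,16)=11 [9,17)=28 [10,18)=20 [11,19)=18 [12,20)=23 [13,21)=22 [14,22)=22 [15,23)=22 [16,24)=22 [17,25)=5 [18,26)=5 [19,27)=11 [20,28)=6 [21,29)=14 [22,30)=16 [23,31)=23 [24,32)=23 [25,33)=23 [26,34)=23 [27,35)=17 [28,36)=17 [29,37)=9 [30,38)=7

i=0 t=3 v=7: → [3,11),[2,10),[1,9),[0,8); WM=−∞
i=1 t=2 v=6: → [2,10),[1,9),[0,8); WM=−∞
i=2 t=6 v=5: → [6,14),[5,13),[4,12),[3,11),[2,10),[1,9),[0,8); WM=−∞
i=3 t=7 v=1: → [7,15),[6,14),[5,13),[4,12),[3,11),[2,10),[1,9),[0,8); WM=7
i=4 t=4 v=9: → [4,12),[3,11),[2,10),[1,9),[0,8); WM=7
i=5 t=7 v=5: → [7,15),[6,14),[5,13),[4,12),[3,11),[2,10),[1,9),[0,8); WM=7
i=6 t=10 v=2: → [10,18),[9,17),[8,16),[7,15),[6,14),[5,13),[4,12),[3,11); WM=7
i=7 t=9 v=8: → [9,17),[8,16),[7,15),[6,14),[5,13),[4,12),[3,11),[2,10); WM=10; [0,8) fires=33 [1,9) fires=33 [2,10) fires=41
i=8 t=5 v=7: DROP (t<10-3); WM=10
i=9 t=12 v=1: → [12,20),[11,19),[10,18),[9,17),[8,16),[7,15),[6,14),[5,13); WM=10
i=10 t=16 v=8: → [16,24),[15,23),[14,22),[13,21),[12,20),[11,19),[10,18),[9,17); WM=10
i=11 t=16 v=9: → [16,24),[15,23),[14,22),[13,21),[12,20),[11,19),[10,18),[9,17); WM=16; [3,11) fires=37 [4,12) fires=30 [5,13) fires=22 [6,14) fires=22 [7,15) fires=17 [8,16) fires=11
i=12 t=0 v=1: DROP (t<16-3); WM=16
i=13 t=19 v=5: → [19,27),[18,26),[17,25),[16,24),[15,23),[14,22),[13,21),[12,20); WM=16
i=14 t=26 v=6: → [26,34),[25,33),[24,32),[23,31),[22,30),[21,29),[20,28),[19,27); WM=16
i=15 t=28 v=2: → [28,36),[27,35),[26,34),[25,33),[24,32),[23,31),[22,30),[21,29); WM=28; [9,17) fires=28 [10,18) fires=20 [11,19) fires=18 [12,20) fires=23 [13,21) fires=22 [14,22) fires=22 [15,23) fires=22 [16,24) fires=22 [17,25) fires=5 [18,26) fires=5 [19,27) fires=11 [20,28) fires=6
i=16 t=28 v=6: → [28,36),[27,35),[26,34),[25,33),[24,32),[23,31),[22,30),[21,29); WM=28
i=17 t=29 v=2: → [29,37),[28,36),[27,35),[26,34),[25,33),[24,32),[23,31),[22,30); WM=28
i=18 t=30 v=7: → [30,38),[29,37),[28,36),[27,35),[26,34),[25,33),[24,32),[23,31); WM=28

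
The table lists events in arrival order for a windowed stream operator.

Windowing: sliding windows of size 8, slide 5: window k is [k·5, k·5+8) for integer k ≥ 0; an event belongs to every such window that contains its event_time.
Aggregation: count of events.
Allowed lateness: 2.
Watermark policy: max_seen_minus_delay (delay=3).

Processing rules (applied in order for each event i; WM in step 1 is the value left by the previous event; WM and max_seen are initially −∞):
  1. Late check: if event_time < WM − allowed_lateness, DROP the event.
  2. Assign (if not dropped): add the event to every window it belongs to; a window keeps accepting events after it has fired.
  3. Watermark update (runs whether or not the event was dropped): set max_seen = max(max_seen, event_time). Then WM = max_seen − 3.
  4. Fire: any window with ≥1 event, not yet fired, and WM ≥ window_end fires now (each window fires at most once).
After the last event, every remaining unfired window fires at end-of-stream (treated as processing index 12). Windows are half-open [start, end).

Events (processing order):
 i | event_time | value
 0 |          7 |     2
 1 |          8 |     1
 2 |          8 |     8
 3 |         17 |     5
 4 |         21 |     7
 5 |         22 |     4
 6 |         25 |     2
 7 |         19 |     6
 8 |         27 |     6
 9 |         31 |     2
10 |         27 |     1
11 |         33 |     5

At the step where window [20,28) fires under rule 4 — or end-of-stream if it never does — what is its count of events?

4

i=0 t=7 v=2: → [5,13),[0,8); WM=4
i=1 t=8 v=1: → [5,13); WM=5
i=2 t=8 v=8: → [5,13); WM=5
i=3 t=17 v=5: → [15,23),[10,18); WM=14; [0,8) fires=1 [5,13) fires=3
i=4 t=21 v=7: → [20,28),[15,23); WM=18; [10,18) fires=1
i=5 t=22 v=4: → [20,28),[15,23); WM=19
i=6 t=25 v=2: → [25,33),[20,28); WM=22
i=7 t=19 v=6: DROP (t<22-2); WM=22
i=8 t=27 v=6: → [25,33),[20,28); WM=24; [15,23) fires=3
i=9 t=31 v=2: → [30,38),[25,33); WM=28; [20,28) fires=4
i=10 t=27 v=1: → [25,33),[20,28); WM=28
i=11 t=33 v=5: → [30,38); WM=30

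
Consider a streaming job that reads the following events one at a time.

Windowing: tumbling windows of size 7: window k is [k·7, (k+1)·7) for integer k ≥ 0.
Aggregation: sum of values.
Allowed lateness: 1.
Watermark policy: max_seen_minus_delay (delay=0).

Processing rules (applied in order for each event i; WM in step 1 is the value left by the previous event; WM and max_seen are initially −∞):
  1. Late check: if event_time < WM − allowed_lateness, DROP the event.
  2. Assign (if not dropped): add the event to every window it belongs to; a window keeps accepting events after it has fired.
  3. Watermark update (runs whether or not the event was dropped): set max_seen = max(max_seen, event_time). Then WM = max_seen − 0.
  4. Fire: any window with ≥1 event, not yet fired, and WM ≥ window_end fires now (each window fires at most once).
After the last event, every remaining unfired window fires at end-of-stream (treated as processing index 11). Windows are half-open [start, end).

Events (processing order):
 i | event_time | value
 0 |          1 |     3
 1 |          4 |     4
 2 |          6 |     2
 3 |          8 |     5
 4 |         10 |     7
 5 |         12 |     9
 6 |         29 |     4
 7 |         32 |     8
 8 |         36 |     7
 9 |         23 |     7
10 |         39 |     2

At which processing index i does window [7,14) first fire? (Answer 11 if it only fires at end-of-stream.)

6

i=0 t=1 v=3: → [0,7); WM=1
i=1 t=4 v=4: → [0,7); WM=4
i=2 t=6 v=2: → [0,7); WM=6
i=3 t=8 v=5: → [7,14); WM=8; [0,7) fires=9
i=4 t=10 v=7: → [7,14); WM=10
i=5 t=12 v=9: → [7,14); WM=12
i=6 t=29 v=4: → [28,35); WM=29; [7,14) fires=21
i=7 t=32 v=8: → [28,35); WM=32
i=8 t=36 v=7: → [35,42); WM=36; [28,35) fires=12
i=9 t=23 v=7: DROP (t<36-1); WM=36
i=10 t=39 v=2: → [35,42); WM=39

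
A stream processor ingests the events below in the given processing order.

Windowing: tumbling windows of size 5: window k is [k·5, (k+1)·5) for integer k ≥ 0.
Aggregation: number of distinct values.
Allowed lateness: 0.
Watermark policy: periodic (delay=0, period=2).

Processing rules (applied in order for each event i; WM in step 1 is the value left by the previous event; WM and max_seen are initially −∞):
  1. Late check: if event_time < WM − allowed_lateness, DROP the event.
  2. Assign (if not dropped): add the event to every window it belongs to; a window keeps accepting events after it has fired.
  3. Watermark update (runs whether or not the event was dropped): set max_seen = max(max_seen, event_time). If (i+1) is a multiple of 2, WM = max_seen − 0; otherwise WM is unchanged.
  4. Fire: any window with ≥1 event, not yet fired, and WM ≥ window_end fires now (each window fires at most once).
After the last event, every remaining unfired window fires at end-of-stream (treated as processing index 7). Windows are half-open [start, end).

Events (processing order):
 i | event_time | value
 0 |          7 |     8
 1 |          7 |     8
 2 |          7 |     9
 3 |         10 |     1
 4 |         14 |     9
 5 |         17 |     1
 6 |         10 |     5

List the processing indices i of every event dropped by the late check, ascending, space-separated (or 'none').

6

i=0 t=7 v=8: → [5,10); WM=−∞
i=1 t=7 v=8: → [5,10); WM=7
i=2 t=7 v=9: → [5,10); WM=7
i=3 t=10 v=1: → [10,15); WM=10; [5,10) fires=2
i=4 t=14 v=9: → [10,15); WM=10
i=5 t=17 v=1: → [15,20); WM=17; [10,15) fires=2
i=6 t=10 v=5: DROP (t<17-0); WM=17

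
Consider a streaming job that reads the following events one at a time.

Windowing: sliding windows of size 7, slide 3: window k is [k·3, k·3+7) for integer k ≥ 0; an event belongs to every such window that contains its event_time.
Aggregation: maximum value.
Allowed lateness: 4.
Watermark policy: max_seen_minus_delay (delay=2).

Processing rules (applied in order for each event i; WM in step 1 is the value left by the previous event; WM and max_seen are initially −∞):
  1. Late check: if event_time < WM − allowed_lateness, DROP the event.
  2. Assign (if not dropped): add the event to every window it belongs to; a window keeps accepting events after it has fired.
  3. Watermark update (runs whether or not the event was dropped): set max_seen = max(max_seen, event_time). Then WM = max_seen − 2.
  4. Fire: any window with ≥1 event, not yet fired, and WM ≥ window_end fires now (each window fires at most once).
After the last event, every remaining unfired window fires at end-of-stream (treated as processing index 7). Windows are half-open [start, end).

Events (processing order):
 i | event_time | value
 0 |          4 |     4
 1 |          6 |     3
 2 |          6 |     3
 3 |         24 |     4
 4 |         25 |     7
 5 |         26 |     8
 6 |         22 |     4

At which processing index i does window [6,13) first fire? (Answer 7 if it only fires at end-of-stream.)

i=0 t=4 v=4: → [3,10),[0,7); WM=2
i=1 t=6 v=3: → [6,13),[3,10),[0,7); WM=4
i=2 t=6 v=3: → [6,13),[3,10),[0,7); WM=4
i=3 t=24 v=4: → [24,31),[21,28),[18,25); WM=22; [0,7) fires=4 [3,10) fires=4 [6,13) fires=3
i=4 t=25 v=7: → [24,31),[21,28); WM=23
i=5 t=26 v=8: → [24,31),[21,28); WM=24
i=6 t=22 v=4: → [21,28),[18,25); WM=24

3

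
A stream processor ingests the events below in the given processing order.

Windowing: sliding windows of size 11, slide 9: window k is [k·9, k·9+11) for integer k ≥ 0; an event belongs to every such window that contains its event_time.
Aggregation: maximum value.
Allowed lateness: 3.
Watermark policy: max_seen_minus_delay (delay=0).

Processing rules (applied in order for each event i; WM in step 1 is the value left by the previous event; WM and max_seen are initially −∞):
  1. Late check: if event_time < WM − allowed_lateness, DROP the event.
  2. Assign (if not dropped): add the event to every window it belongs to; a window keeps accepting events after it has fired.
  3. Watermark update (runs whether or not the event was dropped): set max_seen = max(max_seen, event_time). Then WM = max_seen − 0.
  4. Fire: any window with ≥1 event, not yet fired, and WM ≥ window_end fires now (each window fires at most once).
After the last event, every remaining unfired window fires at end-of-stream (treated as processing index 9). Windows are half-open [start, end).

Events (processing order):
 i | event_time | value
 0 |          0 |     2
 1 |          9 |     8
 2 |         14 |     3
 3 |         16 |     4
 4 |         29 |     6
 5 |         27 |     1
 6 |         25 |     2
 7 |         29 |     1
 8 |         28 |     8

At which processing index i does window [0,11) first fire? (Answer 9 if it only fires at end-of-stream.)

2

i=0 t=0 v=2: → [0,11); WM=0
i=1 t=9 v=8: → [9,20),[0,11); WM=9
i=2 t=14 v=3: → [9,20); WM=14; [0,11) fires=8
i=3 t=16 v=4: → [9,20); WM=16
i=4 t=29 v=6: → [27,38); WM=29; [9,20) fires=8
i=5 t=27 v=1: → [27,38),[18,29); WM=29; [18,29) fires=1
i=6 t=25 v=2: DROP (t<29-3); WM=29
i=7 t=29 v=1: → [27,38); WM=29
i=8 t=28 v=8: → [27,38),[18,29); WM=29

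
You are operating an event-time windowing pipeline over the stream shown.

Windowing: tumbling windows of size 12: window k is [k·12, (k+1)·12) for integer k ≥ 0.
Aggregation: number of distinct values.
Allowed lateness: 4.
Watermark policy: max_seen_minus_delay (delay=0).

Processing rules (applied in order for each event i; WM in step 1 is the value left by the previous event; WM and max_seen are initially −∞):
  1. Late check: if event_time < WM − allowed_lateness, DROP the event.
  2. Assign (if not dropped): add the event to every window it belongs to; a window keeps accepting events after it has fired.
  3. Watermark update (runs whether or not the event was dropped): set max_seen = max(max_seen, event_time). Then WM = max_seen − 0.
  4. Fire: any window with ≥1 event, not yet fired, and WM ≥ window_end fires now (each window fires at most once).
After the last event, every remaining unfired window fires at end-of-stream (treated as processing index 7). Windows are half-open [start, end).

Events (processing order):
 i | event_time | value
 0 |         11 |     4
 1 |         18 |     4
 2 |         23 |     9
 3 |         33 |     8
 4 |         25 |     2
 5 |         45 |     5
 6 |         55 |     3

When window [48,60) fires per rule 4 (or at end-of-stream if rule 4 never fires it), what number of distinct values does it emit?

1

i=0 t=11 v=4: → [0,12); WM=11
i=1 t=18 v=4: → [12,24); WM=18; [0,12) fires=1
i=2 t=23 v=9: → [12,24); WM=23
i=3 t=33 v=8: → [24,36); WM=33; [12,24) fires=2
i=4 t=25 v=2: DROP (t<33-4); WM=33
i=5 t=45 v=5: → [36,48); WM=45; [24,36) fires=1
i=6 t=55 v=3: → [48,60); WM=55; [36,48) fires=1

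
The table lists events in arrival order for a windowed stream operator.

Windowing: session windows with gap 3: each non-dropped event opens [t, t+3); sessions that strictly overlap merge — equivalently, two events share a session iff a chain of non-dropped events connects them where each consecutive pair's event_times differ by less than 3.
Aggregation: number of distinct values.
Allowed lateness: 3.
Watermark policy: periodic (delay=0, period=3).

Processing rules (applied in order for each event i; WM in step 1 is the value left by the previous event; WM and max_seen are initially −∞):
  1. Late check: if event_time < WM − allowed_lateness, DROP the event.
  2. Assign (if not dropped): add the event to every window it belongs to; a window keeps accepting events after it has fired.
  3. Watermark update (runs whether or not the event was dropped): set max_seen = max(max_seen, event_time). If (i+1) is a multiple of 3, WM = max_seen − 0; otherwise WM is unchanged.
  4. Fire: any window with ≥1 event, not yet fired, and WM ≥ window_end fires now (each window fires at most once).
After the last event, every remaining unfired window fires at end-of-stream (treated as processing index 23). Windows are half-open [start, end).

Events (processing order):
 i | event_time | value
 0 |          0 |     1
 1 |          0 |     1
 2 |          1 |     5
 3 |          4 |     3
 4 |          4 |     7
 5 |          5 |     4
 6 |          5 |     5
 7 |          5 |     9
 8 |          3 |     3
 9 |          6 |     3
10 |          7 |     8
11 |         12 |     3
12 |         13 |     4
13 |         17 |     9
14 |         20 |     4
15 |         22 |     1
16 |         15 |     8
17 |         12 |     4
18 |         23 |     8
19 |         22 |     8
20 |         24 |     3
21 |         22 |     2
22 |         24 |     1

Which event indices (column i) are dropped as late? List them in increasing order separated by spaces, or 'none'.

16 17

i=0 t=0 v=1: → [0,3); WM=−∞
i=1 t=0 v=1: → [0,3); WM=−∞
i=2 t=1 v=5: → [0,4); WM=1
i=3 t=4 v=3: → [4,7); WM=1
i=4 t=4 v=7: → [4,7); WM=1
i=5 t=5 v=4: → [4,8); WM=5
i=6 t=5 v=5: → [4,8); WM=5
i=7 t=5 v=9: → [4,8); WM=5
i=8 t=3 v=3: → [0,8); WM=5
i=9 t=6 v=3: → [0,9); WM=5
i=10 t=7 v=8: → [0,10); WM=5
i=11 t=12 v=3: → [12,15); WM=12
i=12 t=13 v=4: → [12,16); WM=12
i=13 t=17 v=9: → [17,20); WM=12
i=14 t=20 v=4: → [20,23); WM=20
i=15 t=22 v=1: → [20,25); WM=20
i=16 t=15 v=8: DROP (t<20-3); WM=20
i=17 t=12 v=4: DROP (t<20-3); WM=22
i=18 t=23 v=8: → [20,26); WM=22
i=19 t=22 v=8: → [20,26); WM=22
i=20 t=24 v=3: → [20,27); WM=24
i=21 t=22 v=2: → [20,27); WM=24
i=22 t=24 v=1: → [20,27); WM=24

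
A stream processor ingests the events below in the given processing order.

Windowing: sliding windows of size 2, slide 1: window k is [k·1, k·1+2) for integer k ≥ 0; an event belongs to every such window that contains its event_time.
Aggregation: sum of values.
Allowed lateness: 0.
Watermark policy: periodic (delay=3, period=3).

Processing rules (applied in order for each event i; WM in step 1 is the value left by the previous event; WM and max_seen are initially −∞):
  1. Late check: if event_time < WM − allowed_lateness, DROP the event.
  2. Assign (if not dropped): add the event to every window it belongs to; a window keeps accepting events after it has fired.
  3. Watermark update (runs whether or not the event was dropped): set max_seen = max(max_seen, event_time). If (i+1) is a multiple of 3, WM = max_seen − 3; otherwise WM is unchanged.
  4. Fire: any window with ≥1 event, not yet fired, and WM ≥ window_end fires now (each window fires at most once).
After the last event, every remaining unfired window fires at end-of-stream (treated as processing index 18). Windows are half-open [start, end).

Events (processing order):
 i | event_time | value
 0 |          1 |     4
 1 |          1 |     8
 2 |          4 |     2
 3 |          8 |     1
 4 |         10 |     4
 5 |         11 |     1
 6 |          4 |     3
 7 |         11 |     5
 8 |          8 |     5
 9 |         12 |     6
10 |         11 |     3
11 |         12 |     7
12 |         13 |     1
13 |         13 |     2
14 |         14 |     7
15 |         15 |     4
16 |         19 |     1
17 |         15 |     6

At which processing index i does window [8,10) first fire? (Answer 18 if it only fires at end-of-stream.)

14

i=0 t=1 v=4: → [1,3),[0,2); WM=−∞
i=1 t=1 v=8: → [1,3),[0,2); WM=−∞
i=2 t=4 v=2: → [4,6),[3,5); WM=1
i=3 t=8 v=1: → [8,10),[7,9); WM=1
i=4 t=10 v=4: → [10,12),[9,11); WM=1
i=5 t=11 v=1: → [11,13),[10,12); WM=8; [0,2) fires=12 [1,3) fires=12 [3,5) fires=2 [4,6) fires=2
i=6 t=4 v=3: DROP (t<8-0); WM=8
i=7 t=11 v=5: → [11,13),[10,12); WM=8
i=8 t=8 v=5: → [8,10),[7,9); WM=8
i=9 t=12 v=6: → [12,14),[11,13); WM=8
i=10 t=11 v=3: → [11,13),[10,12); WM=8
i=11 t=12 v=7: → [12,14),[11,13); WM=9; [7,9) fires=6
i=12 t=13 v=1: → [13,15),[12,14); WM=9
i=13 t=13 v=2: → [13,15),[12,14); WM=9
i=14 t=14 v=7: → [14,16),[13,15); WM=11; [8,10) fires=6 [9,11) fires=4
i=15 t=15 v=4: → [15,17),[14,16); WM=11
i=16 t=19 v=1: → [19,21),[18,20); WM=11
i=17 t=15 v=6: → [15,17),[14,16); WM=16; [10,12) fires=13 [11,13) fires=22 [12,14) fires=16 [13,15) fires=10 [14,16) fires=17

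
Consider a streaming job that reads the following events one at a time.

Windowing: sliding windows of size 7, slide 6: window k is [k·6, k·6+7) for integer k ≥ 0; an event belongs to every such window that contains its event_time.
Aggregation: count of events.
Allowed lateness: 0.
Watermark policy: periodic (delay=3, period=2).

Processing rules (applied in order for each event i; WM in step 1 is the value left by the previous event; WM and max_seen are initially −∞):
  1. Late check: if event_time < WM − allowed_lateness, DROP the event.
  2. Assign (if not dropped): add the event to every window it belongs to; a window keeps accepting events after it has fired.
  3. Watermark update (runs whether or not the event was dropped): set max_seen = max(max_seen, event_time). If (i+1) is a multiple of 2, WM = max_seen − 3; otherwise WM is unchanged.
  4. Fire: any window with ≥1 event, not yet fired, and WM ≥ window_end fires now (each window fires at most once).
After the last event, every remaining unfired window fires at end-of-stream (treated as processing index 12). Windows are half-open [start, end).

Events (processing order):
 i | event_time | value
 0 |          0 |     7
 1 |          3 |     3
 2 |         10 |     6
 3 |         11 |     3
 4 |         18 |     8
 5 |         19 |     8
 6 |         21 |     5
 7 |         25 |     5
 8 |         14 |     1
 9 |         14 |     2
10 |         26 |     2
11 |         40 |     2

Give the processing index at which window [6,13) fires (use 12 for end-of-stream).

i=0 t=0 v=7: → [0,7); WM=−∞
i=1 t=3 v=3: → [0,7); WM=0
i=2 t=10 v=6: → [6,13); WM=0
i=3 t=11 v=3: → [6,13); WM=8; [0,7) fires=2
i=4 t=18 v=8: → [18,25),[12,19); WM=8
i=5 t=19 v=8: → [18,25); WM=16; [6,13) fires=2
i=6 t=21 v=5: → [18,25); WM=16
i=7 t=25 v=5: → [24,31); WM=22; [12,19) fires=1
i=8 t=14 v=1: DROP (t<22-0); WM=22
i=9 t=14 v=2: DROP (t<22-0); WM=22
i=10 t=26 v=2: → [24,31); WM=22
i=11 t=40 v=2: → [36,43); WM=37; [18,25) fires=3 [24,31) fires=2

5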